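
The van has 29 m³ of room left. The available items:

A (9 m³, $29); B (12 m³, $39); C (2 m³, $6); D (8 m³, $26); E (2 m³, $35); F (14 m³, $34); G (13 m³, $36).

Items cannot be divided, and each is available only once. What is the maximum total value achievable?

$116

Check high-value combinations within 29 m³:
- B+C+E+G: volume 12+2+2+13=29, value 39+6+35+36=116
- B+E+G: volume 12+2+13=27, value 39+35+36=110
- A+B+C+E: volume 9+12+2+2=25, value 29+39+6+35=109
- B+E+F: volume 12+2+14=28, value 39+35+34=108
- B+C+D+E: volume 12+2+8+2=24, value 39+6+26+35=106
Best: $116.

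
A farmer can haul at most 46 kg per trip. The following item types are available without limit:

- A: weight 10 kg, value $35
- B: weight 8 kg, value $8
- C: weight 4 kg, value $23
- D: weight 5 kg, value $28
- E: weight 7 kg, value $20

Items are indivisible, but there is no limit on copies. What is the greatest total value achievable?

$263

Best value-per-unit is C at 23/4; filling with it alone gives 11×23 = 253.
Optimal mix: 9×C + 2×D → weight 46, value 263.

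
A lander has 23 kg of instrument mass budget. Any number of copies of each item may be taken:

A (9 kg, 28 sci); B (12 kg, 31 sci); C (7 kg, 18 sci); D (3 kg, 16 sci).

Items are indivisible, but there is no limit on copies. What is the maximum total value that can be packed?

Best value-per-unit is D at 16/3, and filling with it alone uses mass 7×3=21. No mix of the others beats 7×16 = 112.

112 sci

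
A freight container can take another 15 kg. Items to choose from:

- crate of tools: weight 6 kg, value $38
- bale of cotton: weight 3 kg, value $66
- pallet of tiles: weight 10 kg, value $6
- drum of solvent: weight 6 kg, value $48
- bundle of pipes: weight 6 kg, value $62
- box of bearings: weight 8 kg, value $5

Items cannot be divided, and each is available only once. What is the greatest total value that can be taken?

Check high-value combinations within 15 kg:
- bale of cotton+drum of solvent+bundle of pipes: weight 3+6+6=15, value 66+48+62=176
- crate of tools+bale of cotton+bundle of pipes: weight 6+3+6=15, value 38+66+62=166
- crate of tools+bale of cotton+drum of solvent: weight 6+3+6=15, value 38+66+48=152
- bale of cotton+bundle of pipes: weight 3+6=9, value 66+62=128
Best: $176.

$176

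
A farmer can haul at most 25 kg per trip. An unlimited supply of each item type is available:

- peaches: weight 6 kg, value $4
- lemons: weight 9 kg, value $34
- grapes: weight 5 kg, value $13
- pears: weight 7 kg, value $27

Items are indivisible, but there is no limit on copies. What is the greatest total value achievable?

Best value-per-unit is pears at 27/7; filling with it alone gives 3×27 = 81.
Optimal mix: 2×lemons + 1×pears → weight 25, value 95.

$95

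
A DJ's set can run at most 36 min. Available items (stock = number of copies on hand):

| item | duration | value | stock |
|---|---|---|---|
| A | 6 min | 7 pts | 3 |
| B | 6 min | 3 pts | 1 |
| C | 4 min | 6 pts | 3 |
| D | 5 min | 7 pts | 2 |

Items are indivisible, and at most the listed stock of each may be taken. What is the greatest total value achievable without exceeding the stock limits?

47 pts

Top feasible selections:
- 3×A + 2×C + 2×D: duration 36, value 47
- 2×A + 3×C + 2×D: duration 34, value 46
Best: 47 pts.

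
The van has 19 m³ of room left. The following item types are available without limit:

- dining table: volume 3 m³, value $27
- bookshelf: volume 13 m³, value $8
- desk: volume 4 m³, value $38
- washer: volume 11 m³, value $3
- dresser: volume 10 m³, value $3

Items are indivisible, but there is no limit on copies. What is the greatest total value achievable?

$179

Best value-per-unit is desk at 38/4; filling with it alone gives 4×38 = 152.
Optimal mix: 1×dining table + 4×desk → volume 19, value 179.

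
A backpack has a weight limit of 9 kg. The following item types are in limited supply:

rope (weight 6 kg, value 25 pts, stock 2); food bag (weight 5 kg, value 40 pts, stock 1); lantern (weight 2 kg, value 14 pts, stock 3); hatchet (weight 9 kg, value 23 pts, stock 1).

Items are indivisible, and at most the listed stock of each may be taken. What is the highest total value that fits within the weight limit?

Best selections within weight 9 and stock limits:
- 1×food bag + 2×lantern: weight 9, value 68
- 1×food bag + 1×lantern: weight 7, value 54
Best: 68 pts.

68 pts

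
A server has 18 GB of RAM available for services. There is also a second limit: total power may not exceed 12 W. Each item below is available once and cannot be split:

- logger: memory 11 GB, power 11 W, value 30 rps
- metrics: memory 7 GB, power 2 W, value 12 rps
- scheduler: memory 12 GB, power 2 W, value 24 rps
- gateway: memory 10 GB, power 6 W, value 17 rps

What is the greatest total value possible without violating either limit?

30 rps

Feasible sets respecting both limits:
- logger: memory 11, power 11, value 30
- metrics+gateway: memory 17, power 8, value 29
- scheduler: memory 12, power 2, value 24
- gateway: memory 10, power 6, value 17
Best: 30 rps.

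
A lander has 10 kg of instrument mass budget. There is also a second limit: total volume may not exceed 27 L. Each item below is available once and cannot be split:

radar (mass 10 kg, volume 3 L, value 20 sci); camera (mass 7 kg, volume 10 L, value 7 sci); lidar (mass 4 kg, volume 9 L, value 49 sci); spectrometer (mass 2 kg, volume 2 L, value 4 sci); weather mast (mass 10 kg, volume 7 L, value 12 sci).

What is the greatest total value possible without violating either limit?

Feasible sets respecting both limits:
- lidar+spectrometer: mass 6, volume 11, value 53
- lidar: mass 4, volume 9, value 49
- radar: mass 10, volume 3, value 20
Best: 53 sci.

53 sci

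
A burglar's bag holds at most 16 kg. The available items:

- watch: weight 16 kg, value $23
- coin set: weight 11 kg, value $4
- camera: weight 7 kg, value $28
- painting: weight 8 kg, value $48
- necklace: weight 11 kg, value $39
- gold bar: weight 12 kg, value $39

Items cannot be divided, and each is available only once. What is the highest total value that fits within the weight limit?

$76

This is a 0/1 knapsack; check combinations near the capacity.
- camera+painting: weight 7+8=15, value 28+48=76
- painting: weight 8, value 48
- necklace: weight 11, value 39
- gold bar: weight 12, value 39
Best: $76.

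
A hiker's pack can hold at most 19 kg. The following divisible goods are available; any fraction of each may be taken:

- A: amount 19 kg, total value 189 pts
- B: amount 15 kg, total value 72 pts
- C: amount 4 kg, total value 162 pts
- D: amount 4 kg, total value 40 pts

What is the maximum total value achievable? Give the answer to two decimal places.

Take in order of value per unit:
- C (162/4 per unit): all 4 → value 162, running total 162.00
- D (40/4 per unit): all 4 → value 40, running total 202.00
- A (189/19 per unit): 11 of 19 → value 11×189/19 = 109.4211, running total 311.42
Total 311.42.

311.42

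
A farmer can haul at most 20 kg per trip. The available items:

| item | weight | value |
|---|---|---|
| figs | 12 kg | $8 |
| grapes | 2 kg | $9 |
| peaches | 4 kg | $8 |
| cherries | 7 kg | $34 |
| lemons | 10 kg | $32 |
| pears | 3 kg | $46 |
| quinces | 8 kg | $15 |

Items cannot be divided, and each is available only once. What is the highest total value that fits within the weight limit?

Check high-value combinations within 20 kg:
- cherries+lemons+pears: weight 7+10+3=20, value 34+32+46=112
- grapes+cherries+pears+quinces: weight 2+7+3+8=20, value 9+34+46+15=104
- grapes+peaches+cherries+pears: weight 2+4+7+3=16, value 9+8+34+46=97
- cherries+pears+quinces: weight 7+3+8=18, value 34+46+15=95
- grapes+peaches+lemons+pears: weight 2+4+10+3=19, value 9+8+32+46=95
Best: $112.

$112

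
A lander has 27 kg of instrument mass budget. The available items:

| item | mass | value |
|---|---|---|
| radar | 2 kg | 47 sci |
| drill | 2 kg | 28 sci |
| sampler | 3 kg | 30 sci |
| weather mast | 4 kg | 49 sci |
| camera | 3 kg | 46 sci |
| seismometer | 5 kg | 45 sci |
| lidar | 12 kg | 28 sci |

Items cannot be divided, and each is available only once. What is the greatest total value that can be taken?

245 sci

Check high-value combinations within 27 kg:
- radar+drill+sampler+weather mast+camera+seismometer: mass 2+2+3+4+3+5=19, value 47+28+30+49+46+45=245
- radar+drill+sampler+weather mast+camera+lidar: mass 2+2+3+4+3+12=26, value 47+28+30+49+46+28=228
- radar+drill+sampler+camera+seismometer+lidar: mass 2+2+3+3+5+12=27, value 47+28+30+46+45+28=224
Best: 245 sci.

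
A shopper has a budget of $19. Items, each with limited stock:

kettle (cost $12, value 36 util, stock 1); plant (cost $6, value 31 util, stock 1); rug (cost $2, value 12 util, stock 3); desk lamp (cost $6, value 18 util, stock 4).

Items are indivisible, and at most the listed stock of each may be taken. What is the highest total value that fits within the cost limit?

Top feasible selections:
- 1×plant + 3×rug + 1×desk lamp: cost 18, value 85
- 1×plant + 2×rug + 1×desk lamp: cost 16, value 73
- 3×rug + 2×desk lamp: cost 18, value 72
- 1×kettle + 3×rug: cost 18, value 72
Best: 85 util.

85 util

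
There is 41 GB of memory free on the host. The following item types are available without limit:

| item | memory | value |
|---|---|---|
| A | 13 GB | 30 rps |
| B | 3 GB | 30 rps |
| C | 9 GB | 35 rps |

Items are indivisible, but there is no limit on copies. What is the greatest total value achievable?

Best value-per-unit is B at 30/3, and filling with it alone uses memory 13×3=39. No mix of the others beats 13×30 = 390.

390 rps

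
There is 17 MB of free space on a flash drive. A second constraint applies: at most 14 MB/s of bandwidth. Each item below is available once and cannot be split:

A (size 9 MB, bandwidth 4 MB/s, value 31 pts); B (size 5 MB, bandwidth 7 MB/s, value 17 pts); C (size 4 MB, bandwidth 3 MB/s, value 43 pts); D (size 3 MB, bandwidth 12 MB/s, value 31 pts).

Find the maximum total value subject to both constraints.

Feasible sets respecting both limits:
- A+C: size 13, bandwidth 7, value 74
- B+C: size 9, bandwidth 10, value 60
- A+B: size 14, bandwidth 11, value 48
Best: 74 pts.

74 pts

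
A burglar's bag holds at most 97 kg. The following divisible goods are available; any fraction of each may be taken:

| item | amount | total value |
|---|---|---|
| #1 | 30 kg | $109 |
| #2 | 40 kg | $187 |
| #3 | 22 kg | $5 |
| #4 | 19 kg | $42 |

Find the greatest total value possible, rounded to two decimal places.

Take in order of value per unit:
- #2 (187/40 per unit): all 40 → value 187, running total 187.00
- #1 (109/30 per unit): all 30 → value 109, running total 296.00
- #4 (42/19 per unit): all 19 → value 42, running total 338.00
- #3 (5/22 per unit): 8 of 22 → value 8×5/22 = 1.8182, running total 339.82
Total 339.82.

339.82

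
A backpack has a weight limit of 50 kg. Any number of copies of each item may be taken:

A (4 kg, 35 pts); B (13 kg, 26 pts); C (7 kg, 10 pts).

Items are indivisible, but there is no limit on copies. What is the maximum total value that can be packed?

Best value-per-unit is A at 35/4, and filling with it alone uses weight 12×4=48. No mix of the others beats 12×35 = 420.

420 pts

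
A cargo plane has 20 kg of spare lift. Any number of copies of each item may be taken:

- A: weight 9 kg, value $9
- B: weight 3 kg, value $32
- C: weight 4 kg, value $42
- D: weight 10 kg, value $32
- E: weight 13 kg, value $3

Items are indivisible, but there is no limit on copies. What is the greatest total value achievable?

$212

Best value-per-unit is B at 32/3; filling with it alone gives 6×32 = 192.
Optimal mix: 4×B + 2×C → weight 20, value 212.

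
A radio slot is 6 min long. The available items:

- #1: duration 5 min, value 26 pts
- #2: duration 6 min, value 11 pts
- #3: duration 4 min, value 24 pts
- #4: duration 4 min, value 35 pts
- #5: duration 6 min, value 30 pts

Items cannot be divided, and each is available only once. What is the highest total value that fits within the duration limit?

Check high-value combinations within 6 min:
- #4: duration 4, value 35
- #5: duration 6, value 30
- #1: duration 5, value 26
- #3: duration 4, value 24
- #2: duration 6, value 11
Best: 35 pts.

35 pts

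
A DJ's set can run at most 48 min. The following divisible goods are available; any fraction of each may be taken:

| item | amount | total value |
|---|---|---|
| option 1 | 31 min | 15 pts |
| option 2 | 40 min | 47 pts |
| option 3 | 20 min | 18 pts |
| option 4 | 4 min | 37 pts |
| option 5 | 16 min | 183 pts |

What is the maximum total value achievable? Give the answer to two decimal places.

Take in order of value per unit:
- option 5 (183/16 per unit): all 16 → value 183, running total 183.00
- option 4 (37/4 per unit): all 4 → value 37, running total 220.00
- option 2 (47/40 per unit): 28 of 40 → value 28×47/40 = 32.9000, running total 252.90
Total 252.90.

252.90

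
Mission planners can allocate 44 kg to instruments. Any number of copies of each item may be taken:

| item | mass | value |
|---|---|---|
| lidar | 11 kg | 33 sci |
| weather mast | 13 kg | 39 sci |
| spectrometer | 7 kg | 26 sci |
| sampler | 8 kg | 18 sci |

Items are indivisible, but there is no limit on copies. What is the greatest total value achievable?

Best value-per-unit is spectrometer at 26/7, and filling with it alone uses mass 6×7=42. No mix of the others beats 6×26 = 156.

156 sci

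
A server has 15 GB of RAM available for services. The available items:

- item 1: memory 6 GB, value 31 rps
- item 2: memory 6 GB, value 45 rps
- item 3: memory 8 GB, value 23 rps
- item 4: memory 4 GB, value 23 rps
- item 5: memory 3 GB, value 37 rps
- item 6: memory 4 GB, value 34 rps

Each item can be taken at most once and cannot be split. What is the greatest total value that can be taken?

This is a 0/1 knapsack; check combinations near the capacity.
- item 2+item 5+item 6: memory 6+3+4=13, value 45+37+34=116
- item 1+item 2+item 5: memory 6+6+3=15, value 31+45+37=113
- item 2+item 4+item 5: memory 6+4+3=13, value 45+23+37=105
- item 1+item 5+item 6: memory 6+3+4=13, value 31+37+34=102
Best: 116 rps.

116 rps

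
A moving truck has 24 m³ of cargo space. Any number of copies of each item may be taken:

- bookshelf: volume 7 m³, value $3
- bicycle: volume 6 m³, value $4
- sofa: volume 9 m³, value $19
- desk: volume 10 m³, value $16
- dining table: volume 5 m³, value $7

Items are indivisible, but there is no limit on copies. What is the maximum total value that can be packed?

Best value-per-unit is sofa at 19/9; filling with it alone gives 2×19 = 38.
Optimal mix: 2×sofa + 1×dining table → volume 23, value 45.

$45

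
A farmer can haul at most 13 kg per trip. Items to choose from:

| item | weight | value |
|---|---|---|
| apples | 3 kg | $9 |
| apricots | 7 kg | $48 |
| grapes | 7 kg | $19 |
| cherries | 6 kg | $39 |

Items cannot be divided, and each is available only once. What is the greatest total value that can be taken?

$87

This is a 0/1 knapsack; check combinations near the capacity.
- apricots+cherries: weight 7+6=13, value 48+39=87
- grapes+cherries: weight 7+6=13, value 19+39=58
- apples+apricots: weight 3+7=10, value 9+48=57
- apricots: weight 7, value 48
Best: $87.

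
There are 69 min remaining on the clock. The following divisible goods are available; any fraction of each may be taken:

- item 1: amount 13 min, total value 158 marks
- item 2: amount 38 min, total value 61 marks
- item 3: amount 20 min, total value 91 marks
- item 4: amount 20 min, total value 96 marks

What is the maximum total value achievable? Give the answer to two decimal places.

370.68

Take in order of value per unit:
- item 1 (158/13 per unit): all 13 → value 158, running total 158.00
- item 4 (96/20 per unit): all 20 → value 96, running total 254.00
- item 3 (91/20 per unit): all 20 → value 91, running total 345.00
- item 2 (61/38 per unit): 16 of 38 → value 16×61/38 = 25.6842, running total 370.68
Total 370.68.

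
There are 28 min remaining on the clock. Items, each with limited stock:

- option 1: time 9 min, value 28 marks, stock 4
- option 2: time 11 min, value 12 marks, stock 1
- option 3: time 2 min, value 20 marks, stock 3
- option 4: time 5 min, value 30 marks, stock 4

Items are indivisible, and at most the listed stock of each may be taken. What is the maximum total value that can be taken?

180 marks

Best selections within time 28 and stock limits:
- 3×option 3 + 4×option 4: time 26, value 180
- 2×option 3 + 4×option 4: time 24, value 160
Best: 180 marks.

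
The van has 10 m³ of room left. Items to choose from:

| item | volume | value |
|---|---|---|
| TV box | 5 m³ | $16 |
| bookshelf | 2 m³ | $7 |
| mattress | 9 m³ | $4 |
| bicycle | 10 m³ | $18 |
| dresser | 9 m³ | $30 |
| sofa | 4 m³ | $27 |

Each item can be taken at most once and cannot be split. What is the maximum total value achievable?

This is a 0/1 knapsack; check combinations near the capacity.
- TV box+sofa: volume 5+4=9, value 16+27=43
- bookshelf+sofa: volume 2+4=6, value 7+27=34
- dresser: volume 9, value 30
Best: $43.

$43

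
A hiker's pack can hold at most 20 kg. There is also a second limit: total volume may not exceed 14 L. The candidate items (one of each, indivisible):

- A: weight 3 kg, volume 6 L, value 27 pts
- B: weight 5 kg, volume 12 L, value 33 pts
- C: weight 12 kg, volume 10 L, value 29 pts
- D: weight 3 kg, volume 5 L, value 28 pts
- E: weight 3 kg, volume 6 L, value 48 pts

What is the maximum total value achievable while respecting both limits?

Feasible sets respecting both limits:
- D+E: weight 6, volume 11, value 76
- A+E: weight 6, volume 12, value 75
- A+D: weight 6, volume 11, value 55
Best: 76 pts.

76 pts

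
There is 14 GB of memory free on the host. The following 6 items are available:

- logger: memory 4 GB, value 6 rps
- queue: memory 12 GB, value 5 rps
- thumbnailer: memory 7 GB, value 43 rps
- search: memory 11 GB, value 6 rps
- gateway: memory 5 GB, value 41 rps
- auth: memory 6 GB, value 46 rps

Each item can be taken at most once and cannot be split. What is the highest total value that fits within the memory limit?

89 rps

This is a 0/1 knapsack; check combinations near the capacity.
- thumbnailer+auth: memory 7+6=13, value 43+46=89
- gateway+auth: memory 5+6=11, value 41+46=87
- thumbnailer+gateway: memory 7+5=12, value 43+41=84
Best: 89 rps.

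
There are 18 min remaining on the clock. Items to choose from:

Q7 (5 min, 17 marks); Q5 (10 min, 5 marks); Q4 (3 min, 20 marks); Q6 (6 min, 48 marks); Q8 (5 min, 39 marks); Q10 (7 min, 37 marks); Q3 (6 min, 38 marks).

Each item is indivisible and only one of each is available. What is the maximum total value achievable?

125 marks

This is a 0/1 knapsack; check combinations near the capacity.
- Q6+Q8+Q3: time 6+5+6=17, value 48+39+38=125
- Q6+Q8+Q10: time 6+5+7=18, value 48+39+37=124
- Q8+Q10+Q3: time 5+7+6=18, value 39+37+38=114
Best: 125 marks.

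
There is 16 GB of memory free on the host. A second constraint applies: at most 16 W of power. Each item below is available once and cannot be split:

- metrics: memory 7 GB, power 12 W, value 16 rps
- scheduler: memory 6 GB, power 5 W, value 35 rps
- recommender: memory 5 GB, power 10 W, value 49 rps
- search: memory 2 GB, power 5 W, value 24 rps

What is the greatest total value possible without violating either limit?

Feasible sets respecting both limits:
- scheduler+recommender: memory 11, power 15, value 84
- recommender+search: memory 7, power 15, value 73
- scheduler+search: memory 8, power 10, value 59
Best: 84 rps.

84 rps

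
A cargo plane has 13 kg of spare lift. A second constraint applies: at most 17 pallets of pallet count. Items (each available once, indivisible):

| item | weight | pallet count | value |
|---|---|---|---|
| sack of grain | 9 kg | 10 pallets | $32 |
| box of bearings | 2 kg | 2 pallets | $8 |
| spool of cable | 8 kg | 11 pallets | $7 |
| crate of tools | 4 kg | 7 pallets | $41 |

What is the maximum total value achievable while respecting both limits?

Feasible sets respecting both limits:
- sack of grain+crate of tools: weight 13, pallet count 17, value 73
- box of bearings+crate of tools: weight 6, pallet count 9, value 49
- crate of tools: weight 4, pallet count 7, value 41
Best: $73.

$73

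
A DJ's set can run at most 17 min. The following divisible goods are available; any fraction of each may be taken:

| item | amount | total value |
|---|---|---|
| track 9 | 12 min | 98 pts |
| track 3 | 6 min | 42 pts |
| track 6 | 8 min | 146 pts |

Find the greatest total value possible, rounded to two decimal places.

219.50

Take in order of value per unit:
- track 6 (146/8 per unit): all 8 → value 146, running total 146.00
- track 9 (98/12 per unit): 9 of 12 → value 9×98/12 = 73.5000, running total 219.50
Total 219.50.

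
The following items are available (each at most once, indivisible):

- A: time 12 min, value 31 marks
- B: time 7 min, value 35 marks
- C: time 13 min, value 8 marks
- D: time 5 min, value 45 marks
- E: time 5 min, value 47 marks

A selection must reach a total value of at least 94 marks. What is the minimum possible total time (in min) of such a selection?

17

Subsets with value ≥ 94, sorted by total time:
- B+D+E: time 17, value 127
- A+D+E: time 22, value 123
- C+D+E: time 23, value 100
- A+B+E: time 24, value 113
Minimum time: 17 min.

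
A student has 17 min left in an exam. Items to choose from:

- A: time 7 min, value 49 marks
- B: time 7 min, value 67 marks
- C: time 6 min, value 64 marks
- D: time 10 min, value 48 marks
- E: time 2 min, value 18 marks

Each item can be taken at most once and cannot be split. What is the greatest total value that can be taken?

This is a 0/1 knapsack; check combinations near the capacity.
- B+C+E: time 7+6+2=15, value 67+64+18=149
- A+B+E: time 7+7+2=16, value 49+67+18=134
- B+C: time 7+6=13, value 67+64=131
- A+C+E: time 7+6+2=15, value 49+64+18=131
- A+B: time 7+7=14, value 49+67=116
Best: 149 marks.

149 marks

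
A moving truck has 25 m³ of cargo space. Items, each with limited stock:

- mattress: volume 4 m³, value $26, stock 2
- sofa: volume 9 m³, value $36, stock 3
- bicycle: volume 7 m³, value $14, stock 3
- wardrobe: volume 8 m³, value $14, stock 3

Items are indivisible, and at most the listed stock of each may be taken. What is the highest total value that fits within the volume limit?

$102

Top feasible selections:
- 2×mattress + 1×sofa + 1×bicycle: volume 24, value 102
- 2×mattress + 1×sofa + 1×wardrobe: volume 25, value 102
- 1×mattress + 2×sofa: volume 22, value 98
- 2×mattress + 1×sofa: volume 17, value 88
Best: $102.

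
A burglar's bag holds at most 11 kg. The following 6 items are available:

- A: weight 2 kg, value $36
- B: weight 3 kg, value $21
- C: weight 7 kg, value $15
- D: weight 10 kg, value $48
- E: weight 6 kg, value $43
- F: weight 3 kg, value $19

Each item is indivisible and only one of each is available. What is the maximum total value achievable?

$100

Check high-value combinations within 11 kg:
- A+B+E: weight 2+3+6=11, value 36+21+43=100
- A+E+F: weight 2+6+3=11, value 36+43+19=98
- A+E: weight 2+6=8, value 36+43=79
- A+B+F: weight 2+3+3=8, value 36+21+19=76
- B+E: weight 3+6=9, value 21+43=64
Best: $100.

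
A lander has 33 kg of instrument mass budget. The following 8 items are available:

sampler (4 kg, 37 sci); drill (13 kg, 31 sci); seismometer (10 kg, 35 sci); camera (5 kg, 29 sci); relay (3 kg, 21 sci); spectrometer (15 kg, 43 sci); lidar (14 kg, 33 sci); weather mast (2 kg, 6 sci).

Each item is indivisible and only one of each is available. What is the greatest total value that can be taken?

Check high-value combinations within 33 kg:
- sampler+camera+relay+spectrometer+weather mast: mass 4+5+3+15+2=29, value 37+29+21+43+6=136
- sampler+seismometer+relay+spectrometer: mass 4+10+3+15=32, value 37+35+21+43=136
- sampler+seismometer+camera+lidar: mass 4+10+5+14=33, value 37+35+29+33=134
- sampler+drill+seismometer+camera: mass 4+13+10+5=32, value 37+31+35+29=132
Best: 136 sci.

136 sci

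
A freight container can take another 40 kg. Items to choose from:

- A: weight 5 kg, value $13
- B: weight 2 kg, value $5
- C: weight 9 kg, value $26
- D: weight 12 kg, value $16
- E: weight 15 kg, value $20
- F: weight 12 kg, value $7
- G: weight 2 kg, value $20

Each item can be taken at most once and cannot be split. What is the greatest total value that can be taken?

Check high-value combinations within 40 kg:
- B+C+D+E+G: weight 2+9+12+15+2=40, value 5+26+16+20+20=87
- A+B+C+E+G: weight 5+2+9+15+2=33, value 13+5+26+20+20=84
- C+D+E+G: weight 9+12+15+2=38, value 26+16+20+20=82
- A+C+D+F+G: weight 5+9+12+12+2=40, value 13+26+16+7+20=82
- A+B+C+D+G: weight 5+2+9+12+2=30, value 13+5+26+16+20=80
Best: $87.

$87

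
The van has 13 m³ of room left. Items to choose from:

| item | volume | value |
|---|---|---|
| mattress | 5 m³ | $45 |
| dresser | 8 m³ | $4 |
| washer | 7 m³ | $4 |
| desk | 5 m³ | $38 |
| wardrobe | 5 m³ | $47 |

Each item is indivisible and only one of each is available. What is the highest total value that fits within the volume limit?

$92

Check high-value combinations within 13 m³:
- mattress+wardrobe: volume 5+5=10, value 45+47=92
- desk+wardrobe: volume 5+5=10, value 38+47=85
- mattress+desk: volume 5+5=10, value 45+38=83
- washer+wardrobe: volume 7+5=12, value 4+47=51
Best: $92.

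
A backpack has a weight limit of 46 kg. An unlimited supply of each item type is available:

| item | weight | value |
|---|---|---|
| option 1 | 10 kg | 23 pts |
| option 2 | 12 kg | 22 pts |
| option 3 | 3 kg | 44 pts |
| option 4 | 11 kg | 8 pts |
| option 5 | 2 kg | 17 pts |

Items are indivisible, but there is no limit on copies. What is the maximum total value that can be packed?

Best value-per-unit is option 3 at 44/3, and filling with it alone uses weight 15×3=45. No mix of the others beats 15×44 = 660.

660 pts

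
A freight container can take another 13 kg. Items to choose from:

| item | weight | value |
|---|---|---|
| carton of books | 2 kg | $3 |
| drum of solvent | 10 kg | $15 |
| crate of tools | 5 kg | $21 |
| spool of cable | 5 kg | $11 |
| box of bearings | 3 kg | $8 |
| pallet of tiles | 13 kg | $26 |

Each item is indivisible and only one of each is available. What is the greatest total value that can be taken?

$40

Check high-value combinations within 13 kg:
- crate of tools+spool of cable+box of bearings: weight 5+5+3=13, value 21+11+8=40
- carton of books+crate of tools+spool of cable: weight 2+5+5=12, value 3+21+11=35
- crate of tools+spool of cable: weight 5+5=10, value 21+11=32
Best: $40.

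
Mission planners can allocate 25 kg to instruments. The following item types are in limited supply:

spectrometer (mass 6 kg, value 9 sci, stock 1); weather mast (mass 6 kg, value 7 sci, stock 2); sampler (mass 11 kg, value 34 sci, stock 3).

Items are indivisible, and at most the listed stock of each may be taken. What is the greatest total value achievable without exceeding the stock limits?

68 sci

Top feasible selections:
- 2×sampler: mass 22, value 68
- 1×spectrometer + 1×weather mast + 1×sampler: mass 23, value 50
- 2×weather mast + 1×sampler: mass 23, value 48
Best: 68 sci.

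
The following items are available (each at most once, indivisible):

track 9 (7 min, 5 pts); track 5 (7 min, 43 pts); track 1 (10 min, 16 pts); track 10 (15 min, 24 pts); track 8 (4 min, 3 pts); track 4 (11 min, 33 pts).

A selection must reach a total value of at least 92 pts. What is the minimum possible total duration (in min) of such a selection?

28

Subsets with value ≥ 92, sorted by total duration:
- track 5+track 1+track 4: duration 28, value 92
- track 5+track 1+track 8+track 4: duration 32, value 95
- track 5+track 10+track 4: duration 33, value 100
- track 9+track 5+track 1+track 4: duration 35, value 97
Minimum duration: 28 min.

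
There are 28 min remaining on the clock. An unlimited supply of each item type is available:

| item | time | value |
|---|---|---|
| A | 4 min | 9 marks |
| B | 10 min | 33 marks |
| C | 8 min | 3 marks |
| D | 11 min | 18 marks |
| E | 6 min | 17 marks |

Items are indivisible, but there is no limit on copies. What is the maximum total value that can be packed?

84 marks

Best value-per-unit is B at 33/10; filling with it alone gives 2×33 = 66.
Optimal mix: 2×A + 2×B → time 28, value 84.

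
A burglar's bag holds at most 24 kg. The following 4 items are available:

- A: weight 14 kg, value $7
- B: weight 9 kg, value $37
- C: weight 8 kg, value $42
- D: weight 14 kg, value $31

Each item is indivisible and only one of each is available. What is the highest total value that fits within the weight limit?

Check high-value combinations within 24 kg:
- B+C: weight 9+8=17, value 37+42=79
- C+D: weight 8+14=22, value 42+31=73
- B+D: weight 9+14=23, value 37+31=68
- A+C: weight 14+8=22, value 7+42=49
Best: $79.

$79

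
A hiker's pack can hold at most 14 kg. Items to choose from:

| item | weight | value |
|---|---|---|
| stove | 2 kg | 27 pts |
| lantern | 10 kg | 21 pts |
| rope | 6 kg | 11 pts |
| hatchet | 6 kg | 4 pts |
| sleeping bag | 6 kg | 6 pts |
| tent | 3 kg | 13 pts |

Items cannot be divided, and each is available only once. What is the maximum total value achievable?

51 pts

This is a 0/1 knapsack; check combinations near the capacity.
- stove+rope+tent: weight 2+6+3=11, value 27+11+13=51
- stove+lantern: weight 2+10=12, value 27+21=48
- stove+sleeping bag+tent: weight 2+6+3=11, value 27+6+13=46
- stove+hatchet+tent: weight 2+6+3=11, value 27+4+13=44
Best: 51 pts.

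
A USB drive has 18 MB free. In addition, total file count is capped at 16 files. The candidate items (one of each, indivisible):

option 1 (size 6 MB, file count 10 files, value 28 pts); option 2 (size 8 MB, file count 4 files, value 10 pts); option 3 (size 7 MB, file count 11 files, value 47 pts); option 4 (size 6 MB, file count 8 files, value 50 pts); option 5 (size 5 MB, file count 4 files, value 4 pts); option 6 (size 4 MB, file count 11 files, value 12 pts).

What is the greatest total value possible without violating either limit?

60 pts

Feasible sets respecting both limits:
- option 2+option 4: size 14, file count 12, value 60
- option 2+option 3: size 15, file count 15, value 57
- option 4+option 5: size 11, file count 12, value 54
Best: 60 pts.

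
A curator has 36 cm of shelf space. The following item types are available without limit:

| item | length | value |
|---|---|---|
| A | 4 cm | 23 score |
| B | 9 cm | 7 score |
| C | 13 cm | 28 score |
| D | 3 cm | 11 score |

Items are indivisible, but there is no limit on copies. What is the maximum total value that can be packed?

207 score

Best value-per-unit is A at 23/4, and filling with it alone uses length 9×4=36. No mix of the others beats 9×23 = 207.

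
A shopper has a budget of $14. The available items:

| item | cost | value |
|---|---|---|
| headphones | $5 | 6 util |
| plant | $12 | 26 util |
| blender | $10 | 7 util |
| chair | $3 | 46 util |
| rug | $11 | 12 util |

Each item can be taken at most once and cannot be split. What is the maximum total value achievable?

58 util

Check high-value combinations within $14:
- chair+rug: cost 3+11=14, value 46+12=58
- blender+chair: cost 10+3=13, value 7+46=53
- headphones+chair: cost 5+3=8, value 6+46=52
- chair: cost 3, value 46
Best: 58 util.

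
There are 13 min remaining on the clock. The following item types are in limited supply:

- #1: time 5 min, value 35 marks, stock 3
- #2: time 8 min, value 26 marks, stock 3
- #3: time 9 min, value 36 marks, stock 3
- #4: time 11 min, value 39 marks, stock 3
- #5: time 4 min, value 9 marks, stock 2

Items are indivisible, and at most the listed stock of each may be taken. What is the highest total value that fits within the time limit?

Best selections within time 13 and stock limits:
- 2×#1: time 10, value 70
- 1×#1 + 1×#2: time 13, value 61
- 1×#1 + 2×#5: time 13, value 53
Best: 70 marks.

70 marks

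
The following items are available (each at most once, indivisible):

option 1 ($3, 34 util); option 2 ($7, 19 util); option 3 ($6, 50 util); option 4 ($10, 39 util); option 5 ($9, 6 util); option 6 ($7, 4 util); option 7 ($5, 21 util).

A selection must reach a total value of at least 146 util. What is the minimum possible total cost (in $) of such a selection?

Subsets with value ≥ 146, sorted by total cost:
- option 1+option 2+option 3+option 4+option 7: cost 31, value 163
- option 1+option 3+option 4+option 6+option 7: cost 31, value 148
Minimum cost: 31 $.

31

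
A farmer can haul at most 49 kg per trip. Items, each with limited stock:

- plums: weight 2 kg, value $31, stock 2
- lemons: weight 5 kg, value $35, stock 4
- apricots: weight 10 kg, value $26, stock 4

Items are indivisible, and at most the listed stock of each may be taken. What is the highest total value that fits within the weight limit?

Best selections within weight 49 and stock limits:
- 2×plums + 4×lemons + 2×apricots: weight 44, value 254
- 2×plums + 3×lemons + 3×apricots: weight 49, value 245
- 2×plums + 4×lemons + 1×apricots: weight 34, value 228
Best: $254.

$254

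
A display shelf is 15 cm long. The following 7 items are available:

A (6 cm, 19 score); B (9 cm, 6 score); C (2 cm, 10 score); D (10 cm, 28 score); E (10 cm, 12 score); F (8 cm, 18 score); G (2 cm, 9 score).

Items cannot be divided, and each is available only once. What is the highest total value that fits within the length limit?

47 score

Check high-value combinations within 15 cm:
- C+D+G: length 2+10+2=14, value 10+28+9=47
- A+C+G: length 6+2+2=10, value 19+10+9=38
- C+D: length 2+10=12, value 10+28=38
- D+G: length 10+2=12, value 28+9=37
Best: 47 score.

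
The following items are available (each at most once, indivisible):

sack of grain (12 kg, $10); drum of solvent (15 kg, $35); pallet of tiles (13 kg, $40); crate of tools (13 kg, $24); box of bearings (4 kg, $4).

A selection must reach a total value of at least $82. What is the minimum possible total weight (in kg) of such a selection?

40

Subsets with value ≥ 82, sorted by total weight:
- sack of grain+drum of solvent+pallet of tiles: weight 40, value 85
- drum of solvent+pallet of tiles+crate of tools: weight 41, value 99
- sack of grain+drum of solvent+pallet of tiles+box of bearings: weight 44, value 89
Minimum weight: 40 kg.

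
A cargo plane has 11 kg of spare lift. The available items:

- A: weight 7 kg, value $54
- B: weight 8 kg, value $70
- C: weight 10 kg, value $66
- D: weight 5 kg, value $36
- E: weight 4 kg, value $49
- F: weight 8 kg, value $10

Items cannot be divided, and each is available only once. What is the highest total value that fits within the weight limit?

This is a 0/1 knapsack; check combinations near the capacity.
- A+E: weight 7+4=11, value 54+49=103
- D+E: weight 5+4=9, value 36+49=85
- B: weight 8, value 70
- C: weight 10, value 66
Best: $103.

$103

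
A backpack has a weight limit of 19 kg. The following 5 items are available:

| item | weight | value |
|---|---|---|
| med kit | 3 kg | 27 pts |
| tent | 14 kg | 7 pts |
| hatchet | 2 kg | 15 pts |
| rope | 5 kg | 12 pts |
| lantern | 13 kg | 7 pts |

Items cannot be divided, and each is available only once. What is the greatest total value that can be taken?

This is a 0/1 knapsack; check combinations near the capacity.
- med kit+hatchet+rope: weight 3+2+5=10, value 27+15+12=54
- med kit+hatchet+lantern: weight 3+2+13=18, value 27+15+7=49
- med kit+tent+hatchet: weight 3+14+2=19, value 27+7+15=49
Best: 54 pts.

54 pts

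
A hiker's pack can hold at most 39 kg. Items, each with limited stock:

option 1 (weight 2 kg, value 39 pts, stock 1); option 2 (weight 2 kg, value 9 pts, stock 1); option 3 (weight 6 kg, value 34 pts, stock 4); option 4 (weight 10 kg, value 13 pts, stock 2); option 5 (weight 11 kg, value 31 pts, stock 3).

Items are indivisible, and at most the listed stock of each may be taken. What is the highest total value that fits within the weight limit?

Top feasible selections:
- 1×option 1 + 1×option 2 + 4×option 3 + 1×option 5: weight 39, value 215
- 1×option 1 + 4×option 3 + 1×option 5: weight 37, value 206
Best: 215 pts.

215 pts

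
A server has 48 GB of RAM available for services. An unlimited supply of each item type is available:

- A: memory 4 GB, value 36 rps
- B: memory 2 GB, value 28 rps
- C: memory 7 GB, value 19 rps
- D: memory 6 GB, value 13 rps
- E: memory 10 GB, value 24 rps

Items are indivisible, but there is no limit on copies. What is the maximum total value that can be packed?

672 rps

Best value-per-unit is B at 28/2, and filling with it alone uses memory 24×2=48. No mix of the others beats 24×28 = 672.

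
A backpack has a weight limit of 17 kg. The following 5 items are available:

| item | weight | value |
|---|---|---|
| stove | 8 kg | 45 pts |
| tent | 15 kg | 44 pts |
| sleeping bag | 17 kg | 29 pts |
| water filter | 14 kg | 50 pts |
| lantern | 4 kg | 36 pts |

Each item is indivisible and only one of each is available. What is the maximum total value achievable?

81 pts

Check high-value combinations within 17 kg:
- stove+lantern: weight 8+4=12, value 45+36=81
- water filter: weight 14, value 50
- stove: weight 8, value 45
Best: 81 pts.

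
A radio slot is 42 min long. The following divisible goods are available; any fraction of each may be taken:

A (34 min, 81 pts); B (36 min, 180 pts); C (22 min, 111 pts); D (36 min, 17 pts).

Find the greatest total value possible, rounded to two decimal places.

211.00

Take in order of value per unit:
- C (111/22 per unit): all 22 → value 111, running total 111.00
- B (180/36 per unit): 20 of 36 → value 20×180/36 = 100.0000, running total 211.00
Total 211.00.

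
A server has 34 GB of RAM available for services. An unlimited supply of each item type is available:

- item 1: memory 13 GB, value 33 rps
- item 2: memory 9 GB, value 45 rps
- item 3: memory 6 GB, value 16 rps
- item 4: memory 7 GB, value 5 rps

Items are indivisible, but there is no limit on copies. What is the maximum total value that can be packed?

Best value-per-unit is item 2 at 45/9; filling with it alone gives 3×45 = 135.
Optimal mix: 3×item 2 + 1×item 3 → memory 33, value 151.

151 rps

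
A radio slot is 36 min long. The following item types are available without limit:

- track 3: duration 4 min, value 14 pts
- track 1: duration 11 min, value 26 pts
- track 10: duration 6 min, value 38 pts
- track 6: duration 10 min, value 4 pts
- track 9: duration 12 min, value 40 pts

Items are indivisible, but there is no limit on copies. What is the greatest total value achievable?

Best value-per-unit is track 10 at 38/6, and filling with it alone uses duration 6×6=36. No mix of the others beats 6×38 = 228.

228 pts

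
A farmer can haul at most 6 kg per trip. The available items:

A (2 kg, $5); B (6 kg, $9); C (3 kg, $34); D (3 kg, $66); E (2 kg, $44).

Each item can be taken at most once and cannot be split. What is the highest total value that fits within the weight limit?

$110

Check high-value combinations within 6 kg:
- D+E: weight 3+2=5, value 66+44=110
- C+D: weight 3+3=6, value 34+66=100
- C+E: weight 3+2=5, value 34+44=78
- A+D: weight 2+3=5, value 5+66=71
- D: weight 3, value 66
Best: $110.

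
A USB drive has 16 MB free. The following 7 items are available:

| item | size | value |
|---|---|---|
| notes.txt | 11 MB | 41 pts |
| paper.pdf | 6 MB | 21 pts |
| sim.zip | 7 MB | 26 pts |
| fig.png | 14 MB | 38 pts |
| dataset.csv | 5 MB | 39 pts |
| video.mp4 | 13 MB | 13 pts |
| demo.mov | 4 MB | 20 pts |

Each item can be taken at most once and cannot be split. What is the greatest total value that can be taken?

85 pts

Check high-value combinations within 16 MB:
- sim.zip+dataset.csv+demo.mov: size 7+5+4=16, value 26+39+20=85
- paper.pdf+dataset.csv+demo.mov: size 6+5+4=15, value 21+39+20=80
- notes.txt+dataset.csv: size 11+5=16, value 41+39=80
Best: 85 pts.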